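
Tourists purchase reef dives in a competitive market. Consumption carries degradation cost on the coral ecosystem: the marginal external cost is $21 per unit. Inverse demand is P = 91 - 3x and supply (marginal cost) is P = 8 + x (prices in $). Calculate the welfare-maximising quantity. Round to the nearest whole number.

Social marginal benefit = demand − MEC = 70 - 3x.
Set SMB = MC: 70 - 3x = 8 + x → x* = 15.5000.

x* = 16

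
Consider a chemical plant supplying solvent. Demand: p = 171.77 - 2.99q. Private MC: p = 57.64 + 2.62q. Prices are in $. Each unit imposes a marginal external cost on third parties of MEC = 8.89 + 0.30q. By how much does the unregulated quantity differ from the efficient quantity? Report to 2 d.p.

2.54 units

Market equilibrium (private): 57.64 + 2.62q = 171.77 - 2.99q → q_m = 20.3440.
Social marginal cost = private MC + MEC = 66.53 + 2.92q.
Set SMC = demand: 66.53 + 2.92q = 171.77 - 2.99q → q* = 17.8071.
Gap = |20.3440 − 17.8071| = 2.5369.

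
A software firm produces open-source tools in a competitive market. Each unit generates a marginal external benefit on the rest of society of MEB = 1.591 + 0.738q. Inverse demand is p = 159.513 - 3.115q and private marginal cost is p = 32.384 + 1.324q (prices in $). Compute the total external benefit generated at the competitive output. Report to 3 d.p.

Market equilibrium (private): 32.384 + 1.324q = 159.513 - 3.115q → q_m = 28.6391.
Total external benefit = ∫₀^{q_m} (1.591 + 0.738q) dq = 1.591×28.6391 + ½×0.738×28.6391² = 348.2179.

$348.218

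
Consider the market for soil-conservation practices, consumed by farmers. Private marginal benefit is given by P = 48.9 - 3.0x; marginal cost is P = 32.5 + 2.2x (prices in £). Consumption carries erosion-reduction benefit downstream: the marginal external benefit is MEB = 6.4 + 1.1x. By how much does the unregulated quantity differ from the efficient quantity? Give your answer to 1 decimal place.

Market equilibrium (private): 32.5 + 2.2x = 48.9 - 3.0x → x_m = 3.1538.
Social marginal benefit = demand + MEB = 55.3 - 1.9x.
Set SMB = MC: 55.3 - 1.9x = 32.5 + 2.2x → x* = 5.5610.
Gap = |3.1538 − 5.5610| = 2.4072.

2.4 units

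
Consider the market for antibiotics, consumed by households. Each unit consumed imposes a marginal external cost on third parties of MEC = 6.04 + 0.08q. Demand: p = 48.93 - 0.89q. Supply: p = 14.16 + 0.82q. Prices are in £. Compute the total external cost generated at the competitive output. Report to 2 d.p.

£139.35

Market equilibrium (private): 14.16 + 0.82q = 48.93 - 0.89q → q_m = 20.3333.
Total external cost = ∫₀^{q_m} (6.04 + 0.08q) dq = 6.04×20.3333 + ½×0.08×20.3333² = 139.3509.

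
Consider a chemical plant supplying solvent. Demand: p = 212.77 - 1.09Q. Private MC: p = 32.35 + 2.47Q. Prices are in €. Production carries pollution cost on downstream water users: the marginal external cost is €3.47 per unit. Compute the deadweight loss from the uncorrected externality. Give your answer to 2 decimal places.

DWL = €1.69

Market equilibrium (private): 32.35 + 2.47Q = 212.77 - 1.09Q → Q_m = 50.6798.
Social marginal cost = private MC + MEC = 35.82 + 2.47Q.
Set SMC = demand: 35.82 + 2.47Q = 212.77 - 1.09Q → Q* = 49.7051.
The loss is the area between SMC and demand from Q* to Q_m; with linear curves that's a triangle of height MEC(Q_m).
DWL = ½ × 0.9747 × 3.4700 = 1.6911.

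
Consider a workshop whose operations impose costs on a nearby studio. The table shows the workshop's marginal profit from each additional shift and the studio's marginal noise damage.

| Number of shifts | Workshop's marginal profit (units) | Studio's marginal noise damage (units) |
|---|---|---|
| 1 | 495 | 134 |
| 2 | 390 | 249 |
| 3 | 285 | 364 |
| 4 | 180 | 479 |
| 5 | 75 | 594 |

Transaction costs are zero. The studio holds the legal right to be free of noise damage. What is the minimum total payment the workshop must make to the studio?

383

Efficient level: marginal profit ≥ marginal noise damage through level 2, so k* = 2.
With the studio holding the right, the workshop must at least compensate total damage at k*: 134 + 249 = 383.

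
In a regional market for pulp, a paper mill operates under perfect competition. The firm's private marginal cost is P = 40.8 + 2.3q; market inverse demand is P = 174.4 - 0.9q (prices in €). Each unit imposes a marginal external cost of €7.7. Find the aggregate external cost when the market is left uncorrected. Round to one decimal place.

€321.5

Market equilibrium (private): 40.8 + 2.3q = 174.4 - 0.9q → q_m = 41.7500.
Total external cost = MEC × q_m = 7.7 × 41.7500 = 321.4750.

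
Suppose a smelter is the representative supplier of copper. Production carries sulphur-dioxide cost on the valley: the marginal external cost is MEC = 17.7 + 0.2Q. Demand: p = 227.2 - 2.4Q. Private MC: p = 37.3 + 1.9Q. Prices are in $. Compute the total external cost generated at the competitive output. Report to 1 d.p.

$976.7

Market equilibrium (private): 37.3 + 1.9Q = 227.2 - 2.4Q → Q_m = 44.1628.
Total external cost = ∫₀^{Q_m} (17.7 + 0.2Q) dQ = 17.7×44.1628 + ½×0.2×44.1628² = 976.7169.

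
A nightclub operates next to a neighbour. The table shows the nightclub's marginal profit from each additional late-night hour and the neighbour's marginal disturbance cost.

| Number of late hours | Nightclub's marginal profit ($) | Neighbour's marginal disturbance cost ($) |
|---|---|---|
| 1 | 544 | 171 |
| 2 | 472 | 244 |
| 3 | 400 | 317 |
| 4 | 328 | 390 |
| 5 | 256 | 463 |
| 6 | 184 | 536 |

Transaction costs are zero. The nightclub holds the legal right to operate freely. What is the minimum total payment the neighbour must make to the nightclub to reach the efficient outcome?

Left alone the nightclub would choose level 6 (marginal profit stays positive).
Efficient level: k* = 3 (marginal profit ≥ marginal disturbance cost through 3).
The neighbour must at least cover the nightclub's forgone profit from cutting 6→3: 328 + 256 + 184 = 768.

$768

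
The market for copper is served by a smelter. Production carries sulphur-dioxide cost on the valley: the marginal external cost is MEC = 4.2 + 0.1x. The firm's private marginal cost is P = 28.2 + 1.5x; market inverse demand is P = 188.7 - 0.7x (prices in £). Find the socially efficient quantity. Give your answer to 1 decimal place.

x* = 68.0

Social marginal cost = private MC + MEC = 32.4 + 1.6x.
Set SMC = demand: 32.4 + 1.6x = 188.7 - 0.7x → x* = 67.9565.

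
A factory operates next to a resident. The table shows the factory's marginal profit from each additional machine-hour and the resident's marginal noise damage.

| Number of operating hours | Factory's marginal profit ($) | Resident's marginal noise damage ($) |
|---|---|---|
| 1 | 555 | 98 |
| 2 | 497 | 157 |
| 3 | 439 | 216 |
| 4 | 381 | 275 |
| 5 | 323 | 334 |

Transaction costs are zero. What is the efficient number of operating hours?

Bargaining reaches the level where marginal profit last exceeds marginal noise damage.
That holds through level 4 (381 ≥ 275) but not at 5 (323 < 334).

4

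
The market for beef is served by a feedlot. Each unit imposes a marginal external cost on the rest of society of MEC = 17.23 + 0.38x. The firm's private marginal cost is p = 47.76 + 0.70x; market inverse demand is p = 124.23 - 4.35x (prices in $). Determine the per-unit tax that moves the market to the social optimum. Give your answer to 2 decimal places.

Social marginal cost = private MC + MEC = 64.99 + 1.08x.
Set SMC = demand: 64.99 + 1.08x = 124.23 - 4.35x → x* = 10.9098.
The Pigouvian tax equals MEC at x*: 17.23 + 0.38×10.9098 = 21.3757.

tax = $21.38 per unit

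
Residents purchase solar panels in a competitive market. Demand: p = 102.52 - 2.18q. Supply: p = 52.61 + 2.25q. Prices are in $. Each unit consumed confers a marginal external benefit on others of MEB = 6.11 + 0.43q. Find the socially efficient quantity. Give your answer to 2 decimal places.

q* = 14.01

Social marginal benefit = demand + MEB = 108.63 - 1.75q.
Set SMB = MC: 108.63 - 1.75q = 52.61 + 2.25q → q* = 14.0050.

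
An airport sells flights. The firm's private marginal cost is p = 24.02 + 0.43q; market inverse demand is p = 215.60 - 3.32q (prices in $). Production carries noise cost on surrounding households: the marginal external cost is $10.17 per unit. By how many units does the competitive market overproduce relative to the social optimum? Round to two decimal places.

2.71 units

Market equilibrium (private): 24.02 + 0.43q = 215.60 - 3.32q → q_m = 51.0880.
Social marginal cost = private MC + MEC = 34.19 + 0.43q.
Set SMC = demand: 34.19 + 0.43q = 215.60 - 3.32q → q* = 48.3760.
Gap = |51.0880 − 48.3760| = 2.7120.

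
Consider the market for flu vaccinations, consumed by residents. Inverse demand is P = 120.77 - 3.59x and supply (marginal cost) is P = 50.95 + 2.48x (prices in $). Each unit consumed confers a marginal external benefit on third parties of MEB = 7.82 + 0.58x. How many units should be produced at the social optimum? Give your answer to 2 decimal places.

Social marginal benefit = demand + MEB = 128.59 - 3.01x.
Set SMB = MC: 128.59 - 3.01x = 50.95 + 2.48x → x* = 14.1421.

x* = 14.14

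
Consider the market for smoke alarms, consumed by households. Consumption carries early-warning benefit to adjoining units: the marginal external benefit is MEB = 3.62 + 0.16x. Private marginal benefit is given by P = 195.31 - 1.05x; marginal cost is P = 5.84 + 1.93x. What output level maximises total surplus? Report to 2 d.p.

Social marginal benefit = demand + MEB = 198.93 - 0.89x.
Set SMB = MC: 198.93 - 0.89x = 5.84 + 1.93x → x* = 68.4716.

x* = 68.47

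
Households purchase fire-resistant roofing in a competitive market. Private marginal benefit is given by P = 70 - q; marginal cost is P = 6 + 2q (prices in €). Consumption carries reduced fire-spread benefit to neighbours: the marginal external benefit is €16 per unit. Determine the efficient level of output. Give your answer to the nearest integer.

Social marginal benefit = demand + MEB = 86 - q.
Set SMB = MC: 86 - q = 6 + 2q → q* = 26.6667.

q* = 27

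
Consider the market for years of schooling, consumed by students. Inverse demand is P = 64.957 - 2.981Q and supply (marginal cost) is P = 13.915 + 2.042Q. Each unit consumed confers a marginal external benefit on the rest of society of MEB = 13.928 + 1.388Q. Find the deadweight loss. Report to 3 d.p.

DWL = 108.090

Market equilibrium (private): 13.915 + 2.042Q = 64.957 - 2.981Q → Q_m = 10.1617.
Social marginal benefit = demand + MEB = 78.885 - 1.593Q.
Set SMB = MC: 78.885 - 1.593Q = 13.915 + 2.042Q → Q* = 17.8735.
Between Q* and Q_m the wedge SMB − MC runs linearly from 0 to MEB(Q_m), so the loss is a triangle.
DWL = ½ × 7.7118 × 28.0324 = 108.0901.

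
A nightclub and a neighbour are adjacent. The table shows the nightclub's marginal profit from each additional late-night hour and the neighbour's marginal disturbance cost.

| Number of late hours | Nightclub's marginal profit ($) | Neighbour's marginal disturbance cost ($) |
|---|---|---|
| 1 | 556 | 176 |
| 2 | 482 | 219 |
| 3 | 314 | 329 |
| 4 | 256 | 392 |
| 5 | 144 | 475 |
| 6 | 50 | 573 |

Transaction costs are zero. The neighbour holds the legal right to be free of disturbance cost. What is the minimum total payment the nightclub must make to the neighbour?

Efficient level: marginal profit ≥ marginal disturbance cost through level 2, so k* = 2.
With the neighbour holding the right, the nightclub must at least compensate total damage at k*: 176 + 219 = 395.

$395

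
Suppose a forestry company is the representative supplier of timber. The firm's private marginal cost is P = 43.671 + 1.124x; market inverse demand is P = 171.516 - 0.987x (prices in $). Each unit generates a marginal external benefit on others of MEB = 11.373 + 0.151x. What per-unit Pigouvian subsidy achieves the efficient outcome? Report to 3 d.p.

Social marginal cost = private MC − MEB = 32.298 + 0.973x.
Set SMC = demand: 32.298 + 0.973x = 171.516 - 0.987x → x* = 71.0296.
The Pigouvian subsidy equals MEB at x*: 11.373 + 0.151×71.0296 = 22.0985.

subsidy = $22.098 per unit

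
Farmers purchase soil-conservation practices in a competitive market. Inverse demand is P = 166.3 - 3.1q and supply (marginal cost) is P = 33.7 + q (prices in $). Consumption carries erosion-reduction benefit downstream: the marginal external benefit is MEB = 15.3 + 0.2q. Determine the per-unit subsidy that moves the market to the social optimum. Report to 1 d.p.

Social marginal benefit = demand + MEB = 181.6 - 2.9q.
Set SMB = MC: 181.6 - 2.9q = 33.7 + q → q* = 37.9231.
The Pigouvian subsidy equals MEB at q*: 15.3 + 0.2×37.9231 = 22.8846.

subsidy = $22.9 per unit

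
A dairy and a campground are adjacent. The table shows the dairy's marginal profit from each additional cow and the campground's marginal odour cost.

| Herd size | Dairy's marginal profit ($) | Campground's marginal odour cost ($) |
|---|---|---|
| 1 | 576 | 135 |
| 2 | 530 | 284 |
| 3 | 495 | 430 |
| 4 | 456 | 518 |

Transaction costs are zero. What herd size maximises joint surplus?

Bargaining reaches the level where marginal profit last exceeds marginal odour cost.
That holds through level 3 (495 ≥ 430) but not at 4 (456 < 518).

3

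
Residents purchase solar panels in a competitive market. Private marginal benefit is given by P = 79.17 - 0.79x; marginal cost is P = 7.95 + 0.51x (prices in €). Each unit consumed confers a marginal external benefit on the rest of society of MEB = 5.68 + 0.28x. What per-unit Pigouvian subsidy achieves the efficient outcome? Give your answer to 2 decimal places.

Social marginal benefit = demand + MEB = 84.85 - 0.51x.
Set SMB = MC: 84.85 - 0.51x = 7.95 + 0.51x → x* = 75.3922.
The Pigouvian subsidy equals MEB at x*: 5.68 + 0.28×75.3922 = 26.7898.

subsidy = €26.79 per unit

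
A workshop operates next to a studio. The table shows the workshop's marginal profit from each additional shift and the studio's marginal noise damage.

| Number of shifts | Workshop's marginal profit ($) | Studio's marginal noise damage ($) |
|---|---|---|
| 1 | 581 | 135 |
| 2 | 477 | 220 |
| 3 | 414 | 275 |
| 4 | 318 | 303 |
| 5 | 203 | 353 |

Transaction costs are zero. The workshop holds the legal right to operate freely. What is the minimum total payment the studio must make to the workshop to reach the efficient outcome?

Left alone the workshop would choose level 5 (marginal profit stays positive).
Efficient level: k* = 4 (marginal profit ≥ marginal noise damage through 4).
The studio must at least cover the workshop's forgone profit from cutting 5→4: 203 = 203.

$203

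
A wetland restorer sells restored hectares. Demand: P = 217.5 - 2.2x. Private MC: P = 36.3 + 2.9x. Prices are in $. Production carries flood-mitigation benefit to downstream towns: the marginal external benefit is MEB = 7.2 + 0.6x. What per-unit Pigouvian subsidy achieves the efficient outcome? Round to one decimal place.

subsidy = $32.3 per unit

Social marginal cost = private MC − MEB = 29.1 + 2.3x.
Set SMC = demand: 29.1 + 2.3x = 217.5 - 2.2x → x* = 41.8667.
The Pigouvian subsidy equals MEB at x*: 7.2 + 0.6×41.8667 = 32.3200.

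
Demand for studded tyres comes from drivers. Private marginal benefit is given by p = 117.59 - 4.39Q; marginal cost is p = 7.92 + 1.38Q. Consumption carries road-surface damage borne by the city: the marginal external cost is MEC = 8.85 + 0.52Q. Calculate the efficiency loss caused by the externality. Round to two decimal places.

DWL = 27.90

Market equilibrium (private): 7.92 + 1.38Q = 117.59 - 4.39Q → Q_m = 19.0069.
Social marginal benefit = demand − MEC = 108.74 - 4.91Q.
Set SMB = MC: 108.74 - 4.91Q = 7.92 + 1.38Q → Q* = 16.0286.
Height of the DWL triangle at Q_m is MC(Q_m) − SMB(Q_m) = MEC(Q_m) = 18.7336.
DWL = ½ × 2.9783 × 18.7336 = 27.8971.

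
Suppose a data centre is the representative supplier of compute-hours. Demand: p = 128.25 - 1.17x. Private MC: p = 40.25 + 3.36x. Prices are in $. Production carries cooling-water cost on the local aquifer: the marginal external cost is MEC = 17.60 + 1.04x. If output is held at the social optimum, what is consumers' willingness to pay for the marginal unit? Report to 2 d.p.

Social marginal cost = private MC + MEC = 57.85 + 4.40x.
Set SMC = demand: 57.85 + 4.40x = 128.25 - 1.17x → x* = 12.6391.
Consumer price on the demand curve at x*: 128.25 − 1.17×12.6391 = 113.4623.

P = $113.46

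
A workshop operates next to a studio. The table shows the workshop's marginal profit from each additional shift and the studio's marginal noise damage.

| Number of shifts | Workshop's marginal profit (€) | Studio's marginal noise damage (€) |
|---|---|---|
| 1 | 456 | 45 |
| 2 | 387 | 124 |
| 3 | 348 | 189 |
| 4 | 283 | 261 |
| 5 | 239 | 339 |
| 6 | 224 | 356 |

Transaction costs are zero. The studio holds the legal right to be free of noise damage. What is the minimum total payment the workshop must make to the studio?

€619

Efficient level: marginal profit ≥ marginal noise damage through level 4, so k* = 4.
With the studio holding the right, the workshop must at least compensate total damage at k*: 45 + 124 + 189 + 261 = 619.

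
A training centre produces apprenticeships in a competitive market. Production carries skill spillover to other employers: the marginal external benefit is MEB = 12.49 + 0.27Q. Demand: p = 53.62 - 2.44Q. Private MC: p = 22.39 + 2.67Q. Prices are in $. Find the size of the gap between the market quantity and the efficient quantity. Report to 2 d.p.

Market equilibrium (private): 22.39 + 2.67Q = 53.62 - 2.44Q → Q_m = 6.1115.
Social marginal cost = private MC − MEB = 9.90 + 2.40Q.
Set SMC = demand: 9.90 + 2.40Q = 53.62 - 2.44Q → Q* = 9.0331.
Gap = |6.1115 − 9.0331| = 2.9216.

2.92 units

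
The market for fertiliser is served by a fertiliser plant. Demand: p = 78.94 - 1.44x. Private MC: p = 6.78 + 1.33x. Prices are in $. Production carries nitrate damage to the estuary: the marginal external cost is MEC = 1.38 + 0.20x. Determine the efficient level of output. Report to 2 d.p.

Social marginal cost = private MC + MEC = 8.16 + 1.53x.
Set SMC = demand: 8.16 + 1.53x = 78.94 - 1.44x → x* = 23.8316.

x* = 23.83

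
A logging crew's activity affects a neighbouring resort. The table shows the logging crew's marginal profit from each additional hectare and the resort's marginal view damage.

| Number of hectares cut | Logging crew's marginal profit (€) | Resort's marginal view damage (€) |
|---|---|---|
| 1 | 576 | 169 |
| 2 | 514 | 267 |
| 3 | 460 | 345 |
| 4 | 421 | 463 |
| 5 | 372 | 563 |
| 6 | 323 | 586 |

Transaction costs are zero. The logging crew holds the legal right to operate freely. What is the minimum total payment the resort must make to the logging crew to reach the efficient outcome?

Left alone the logging crew would choose level 6 (marginal profit stays positive).
Efficient level: k* = 3 (marginal profit ≥ marginal view damage through 3).
The resort must at least cover the logging crew's forgone profit from cutting 6→3: 421 + 372 + 323 = 1116.

€1116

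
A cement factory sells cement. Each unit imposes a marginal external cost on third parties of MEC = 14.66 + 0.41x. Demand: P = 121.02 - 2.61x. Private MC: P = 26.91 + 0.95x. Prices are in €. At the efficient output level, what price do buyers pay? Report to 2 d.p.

P = €68.79

Social marginal cost = private MC + MEC = 41.57 + 1.36x.
Set SMC = demand: 41.57 + 1.36x = 121.02 - 2.61x → x* = 20.0126.
Consumer price on the demand curve at x*: 121.02 − 2.61×20.0126 = 68.7871.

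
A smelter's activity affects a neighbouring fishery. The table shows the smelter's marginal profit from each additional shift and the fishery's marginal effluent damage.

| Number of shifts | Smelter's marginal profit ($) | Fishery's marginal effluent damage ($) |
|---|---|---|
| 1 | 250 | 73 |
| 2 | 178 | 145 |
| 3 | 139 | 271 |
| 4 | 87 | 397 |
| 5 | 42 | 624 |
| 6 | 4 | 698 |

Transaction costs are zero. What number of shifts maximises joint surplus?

Bargaining reaches the level where marginal profit last exceeds marginal effluent damage.
That holds through level 2 (178 ≥ 145) but not at 3 (139 < 271).

2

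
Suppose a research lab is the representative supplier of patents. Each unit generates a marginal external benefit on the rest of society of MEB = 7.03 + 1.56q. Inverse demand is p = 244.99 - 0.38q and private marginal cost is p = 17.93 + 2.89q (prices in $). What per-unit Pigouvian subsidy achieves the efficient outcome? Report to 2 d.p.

Social marginal cost = private MC − MEB = 10.90 + 1.33q.
Set SMC = demand: 10.90 + 1.33q = 244.99 - 0.38q → q* = 136.8947.
The Pigouvian subsidy equals MEB at q*: 7.03 + 1.56×136.8947 = 220.5857.

subsidy = $220.59 per unit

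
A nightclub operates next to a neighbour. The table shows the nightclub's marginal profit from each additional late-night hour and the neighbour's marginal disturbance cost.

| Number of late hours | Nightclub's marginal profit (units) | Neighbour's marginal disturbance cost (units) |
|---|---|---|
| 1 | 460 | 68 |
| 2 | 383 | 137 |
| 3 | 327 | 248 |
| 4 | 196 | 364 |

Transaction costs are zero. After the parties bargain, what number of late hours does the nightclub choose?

Bargaining reaches the level where marginal profit last exceeds marginal disturbance cost.
That holds through level 3 (327 ≥ 248) but not at 4 (196 < 364).

3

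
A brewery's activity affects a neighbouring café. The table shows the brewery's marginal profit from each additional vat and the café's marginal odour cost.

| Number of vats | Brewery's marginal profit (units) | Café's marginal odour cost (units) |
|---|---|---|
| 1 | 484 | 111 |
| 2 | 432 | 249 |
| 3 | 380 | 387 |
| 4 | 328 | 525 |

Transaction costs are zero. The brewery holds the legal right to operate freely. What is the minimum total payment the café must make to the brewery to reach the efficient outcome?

Left alone the brewery would choose level 4 (marginal profit stays positive).
Efficient level: k* = 2 (marginal profit ≥ marginal odour cost through 2).
The café must at least cover the brewery's forgone profit from cutting 4→2: 380 + 328 = 708.

708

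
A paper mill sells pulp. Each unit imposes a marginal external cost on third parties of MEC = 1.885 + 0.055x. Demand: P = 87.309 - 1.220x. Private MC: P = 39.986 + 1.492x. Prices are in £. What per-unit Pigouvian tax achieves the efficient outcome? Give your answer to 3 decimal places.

Social marginal cost = private MC + MEC = 41.871 + 1.547x.
Set SMC = demand: 41.871 + 1.547x = 87.309 - 1.220x → x* = 16.4214.
The Pigouvian tax equals MEC at x*: 1.885 + 0.055×16.4214 = 2.7882.

tax = £2.788 per unit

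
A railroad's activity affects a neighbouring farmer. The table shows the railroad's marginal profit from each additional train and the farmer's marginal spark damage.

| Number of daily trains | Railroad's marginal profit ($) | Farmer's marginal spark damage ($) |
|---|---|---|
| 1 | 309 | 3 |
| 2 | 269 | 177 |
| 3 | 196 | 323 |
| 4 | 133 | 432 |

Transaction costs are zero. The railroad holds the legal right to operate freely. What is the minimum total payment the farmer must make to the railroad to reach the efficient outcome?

$329

Left alone the railroad would choose level 4 (marginal profit stays positive).
Efficient level: k* = 2 (marginal profit ≥ marginal spark damage through 2).
The farmer must at least cover the railroad's forgone profit from cutting 4→2: 196 + 133 = 329.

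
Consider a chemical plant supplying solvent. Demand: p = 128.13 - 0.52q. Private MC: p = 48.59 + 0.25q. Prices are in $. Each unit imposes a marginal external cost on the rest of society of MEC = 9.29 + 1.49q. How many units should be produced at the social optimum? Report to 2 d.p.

Social marginal cost = private MC + MEC = 57.88 + 1.74q.
Set SMC = demand: 57.88 + 1.74q = 128.13 - 0.52q → q* = 31.0841.

q* = 31.08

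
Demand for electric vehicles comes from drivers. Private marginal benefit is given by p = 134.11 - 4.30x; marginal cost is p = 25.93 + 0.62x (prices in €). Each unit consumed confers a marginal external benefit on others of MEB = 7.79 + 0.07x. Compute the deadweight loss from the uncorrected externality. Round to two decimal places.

Market equilibrium (private): 25.93 + 0.62x = 134.11 - 4.30x → x_m = 21.9878.
Social marginal benefit = demand + MEB = 141.90 - 4.23x.
Set SMB = MC: 141.90 - 4.23x = 25.93 + 0.62x → x* = 23.9113.
Between x* and x_m the wedge SMB − MC runs linearly from 0 to MEB(x_m), so the loss is a triangle.
DWL = ½ × 1.9235 × 9.3291 = 8.9723.

DWL = €8.97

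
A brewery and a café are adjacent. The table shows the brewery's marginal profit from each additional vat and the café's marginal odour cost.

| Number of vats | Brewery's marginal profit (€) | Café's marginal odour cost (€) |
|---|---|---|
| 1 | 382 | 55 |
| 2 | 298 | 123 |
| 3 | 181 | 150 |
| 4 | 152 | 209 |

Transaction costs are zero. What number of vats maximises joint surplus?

3

Bargaining reaches the level where marginal profit last exceeds marginal odour cost.
That holds through level 3 (181 ≥ 150) but not at 4 (152 < 209).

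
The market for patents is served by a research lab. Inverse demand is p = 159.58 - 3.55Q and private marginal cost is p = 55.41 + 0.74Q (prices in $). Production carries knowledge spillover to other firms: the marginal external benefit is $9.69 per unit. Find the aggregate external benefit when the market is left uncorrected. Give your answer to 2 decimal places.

$235.29

Market equilibrium (private): 55.41 + 0.74Q = 159.58 - 3.55Q → Q_m = 24.2821.
Total external benefit = MEB × Q_m = 9.69 × 24.2821 = 235.2935.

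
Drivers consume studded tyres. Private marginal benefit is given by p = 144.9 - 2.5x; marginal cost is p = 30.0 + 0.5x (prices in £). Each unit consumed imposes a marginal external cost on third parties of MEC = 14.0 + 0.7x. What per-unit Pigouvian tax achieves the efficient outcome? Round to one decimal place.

Social marginal benefit = demand − MEC = 130.9 - 3.2x.
Set SMB = MC: 130.9 - 3.2x = 30.0 + 0.5x → x* = 27.2703.
The Pigouvian tax equals MEC at x*: 14.0 + 0.7×27.2703 = 33.0892.

tax = £33.1 per unit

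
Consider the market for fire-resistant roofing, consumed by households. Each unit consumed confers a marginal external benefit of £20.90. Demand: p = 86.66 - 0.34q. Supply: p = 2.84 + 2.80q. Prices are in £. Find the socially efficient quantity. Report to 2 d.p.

q* = 33.35

Social marginal benefit = demand + MEB = 107.56 - 0.34q.
Set SMB = MC: 107.56 - 0.34q = 2.84 + 2.80q → q* = 33.3503.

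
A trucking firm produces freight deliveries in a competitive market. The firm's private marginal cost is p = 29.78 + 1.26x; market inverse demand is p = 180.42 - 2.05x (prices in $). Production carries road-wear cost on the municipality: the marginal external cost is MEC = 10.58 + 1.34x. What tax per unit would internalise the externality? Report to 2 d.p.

tax = $50.94 per unit

Social marginal cost = private MC + MEC = 40.36 + 2.60x.
Set SMC = demand: 40.36 + 2.60x = 180.42 - 2.05x → x* = 30.1204.
The Pigouvian tax equals MEC at x*: 10.58 + 1.34×30.1204 = 50.9413.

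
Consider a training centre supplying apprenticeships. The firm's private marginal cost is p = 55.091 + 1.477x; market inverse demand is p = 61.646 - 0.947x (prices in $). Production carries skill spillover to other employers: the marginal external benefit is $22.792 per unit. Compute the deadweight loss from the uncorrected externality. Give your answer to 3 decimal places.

Market equilibrium (private): 55.091 + 1.477x = 61.646 - 0.947x → x_m = 2.7042.
Social marginal cost = private MC − MEB = 32.299 + 1.477x.
Set SMC = demand: 32.299 + 1.477x = 61.646 - 0.947x → x* = 12.1068.
The welfare-loss triangle has base |x_m − x*| and height MEB(x_m) (the vertical gap between SMC and demand is zero at x* and MEB at x_m).
DWL = ½ × 9.4026 × 22.7920 = 107.1520.

DWL = $107.152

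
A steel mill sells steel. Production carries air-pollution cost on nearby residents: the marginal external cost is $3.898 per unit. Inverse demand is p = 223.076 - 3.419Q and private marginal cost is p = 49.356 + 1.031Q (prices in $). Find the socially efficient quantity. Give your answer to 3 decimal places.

Q* = 38.162

Social marginal cost = private MC + MEC = 53.254 + 1.031Q.
Set SMC = demand: 53.254 + 1.031Q = 223.076 - 3.419Q → Q* = 38.1622.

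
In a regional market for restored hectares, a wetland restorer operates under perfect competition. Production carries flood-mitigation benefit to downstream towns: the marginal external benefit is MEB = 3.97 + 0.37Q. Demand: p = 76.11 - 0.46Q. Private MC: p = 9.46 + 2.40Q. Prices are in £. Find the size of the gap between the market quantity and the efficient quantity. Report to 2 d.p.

5.06 units

Market equilibrium (private): 9.46 + 2.40Q = 76.11 - 0.46Q → Q_m = 23.3042.
Social marginal cost = private MC − MEB = 5.49 + 2.03Q.
Set SMC = demand: 5.49 + 2.03Q = 76.11 - 0.46Q → Q* = 28.3614.
Gap = |23.3042 − 28.3614| = 5.0572.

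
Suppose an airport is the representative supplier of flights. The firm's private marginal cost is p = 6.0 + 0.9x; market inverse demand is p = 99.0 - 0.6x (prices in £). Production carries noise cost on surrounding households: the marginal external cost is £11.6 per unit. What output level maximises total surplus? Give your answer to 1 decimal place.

Social marginal cost = private MC + MEC = 17.6 + 0.9x.
Set SMC = demand: 17.6 + 0.9x = 99.0 - 0.6x → x* = 54.2667.

x* = 54.3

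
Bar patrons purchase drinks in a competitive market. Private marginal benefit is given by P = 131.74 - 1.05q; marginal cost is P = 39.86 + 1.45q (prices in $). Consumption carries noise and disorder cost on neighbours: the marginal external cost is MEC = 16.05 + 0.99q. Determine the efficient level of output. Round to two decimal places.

Social marginal benefit = demand − MEC = 115.69 - 2.04q.
Set SMB = MC: 115.69 - 2.04q = 39.86 + 1.45q → q* = 21.7278.

q* = 21.73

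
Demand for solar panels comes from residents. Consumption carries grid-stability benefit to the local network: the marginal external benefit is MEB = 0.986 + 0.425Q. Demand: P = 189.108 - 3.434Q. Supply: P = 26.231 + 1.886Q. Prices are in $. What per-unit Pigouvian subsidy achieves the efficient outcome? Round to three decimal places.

Social marginal benefit = demand + MEB = 190.094 - 3.009Q.
Set SMB = MC: 190.094 - 3.009Q = 26.231 + 1.886Q → Q* = 33.4756.
The Pigouvian subsidy equals MEB at Q*: 0.986 + 0.425×33.4756 = 15.2131.

subsidy = $15.213 per unit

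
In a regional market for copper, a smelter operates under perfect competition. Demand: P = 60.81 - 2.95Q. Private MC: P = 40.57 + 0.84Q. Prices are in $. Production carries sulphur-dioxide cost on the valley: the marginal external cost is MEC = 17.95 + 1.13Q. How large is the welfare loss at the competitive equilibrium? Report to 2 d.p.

DWL = $58.46

Market equilibrium (private): 40.57 + 0.84Q = 60.81 - 2.95Q → Q_m = 5.3404.
Social marginal cost = private MC + MEC = 58.52 + 1.97Q.
Set SMC = demand: 58.52 + 1.97Q = 60.81 - 2.95Q → Q* = 0.4654.
Height of the DWL triangle at Q_m is SMC(Q_m) − demand(Q_m) = MEC(Q_m) = 23.9846.
DWL = ½ × 4.8750 × 23.9846 = 58.4625.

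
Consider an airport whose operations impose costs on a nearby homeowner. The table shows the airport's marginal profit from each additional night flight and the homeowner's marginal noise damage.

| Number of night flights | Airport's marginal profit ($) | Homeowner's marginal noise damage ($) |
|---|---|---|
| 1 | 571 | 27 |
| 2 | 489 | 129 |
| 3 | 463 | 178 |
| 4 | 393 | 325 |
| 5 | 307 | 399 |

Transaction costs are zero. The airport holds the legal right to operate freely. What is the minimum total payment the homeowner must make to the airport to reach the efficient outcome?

Left alone the airport would choose level 5 (marginal profit stays positive).
Efficient level: k* = 4 (marginal profit ≥ marginal noise damage through 4).
The homeowner must at least cover the airport's forgone profit from cutting 5→4: 307 = 307.

$307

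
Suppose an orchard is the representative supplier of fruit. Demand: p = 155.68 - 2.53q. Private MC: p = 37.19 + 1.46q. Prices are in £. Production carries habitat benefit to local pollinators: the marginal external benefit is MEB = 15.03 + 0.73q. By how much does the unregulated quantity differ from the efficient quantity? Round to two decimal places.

Market equilibrium (private): 37.19 + 1.46q = 155.68 - 2.53q → q_m = 29.6967.
Social marginal cost = private MC − MEB = 22.16 + 0.73q.
Set SMC = demand: 22.16 + 0.73q = 155.68 - 2.53q → q* = 40.9571.
Gap = |29.6967 − 40.9571| = 11.2604.

11.26 units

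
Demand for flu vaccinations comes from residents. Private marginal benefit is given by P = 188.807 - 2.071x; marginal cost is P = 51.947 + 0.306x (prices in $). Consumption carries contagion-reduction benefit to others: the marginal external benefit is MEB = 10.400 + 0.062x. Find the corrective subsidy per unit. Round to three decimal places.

Social marginal benefit = demand + MEB = 199.207 - 2.009x.
Set SMB = MC: 199.207 - 2.009x = 51.947 + 0.306x → x* = 63.6112.
The Pigouvian subsidy equals MEB at x*: 10.400 + 0.062×63.6112 = 14.3439.

subsidy = $14.344 per unit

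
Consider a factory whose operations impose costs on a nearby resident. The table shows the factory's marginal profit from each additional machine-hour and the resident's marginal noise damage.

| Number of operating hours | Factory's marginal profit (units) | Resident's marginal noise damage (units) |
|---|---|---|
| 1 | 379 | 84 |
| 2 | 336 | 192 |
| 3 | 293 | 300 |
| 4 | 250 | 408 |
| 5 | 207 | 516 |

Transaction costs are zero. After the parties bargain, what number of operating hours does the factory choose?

2

Bargaining reaches the level where marginal profit last exceeds marginal noise damage.
That holds through level 2 (336 ≥ 192) but not at 3 (293 < 300).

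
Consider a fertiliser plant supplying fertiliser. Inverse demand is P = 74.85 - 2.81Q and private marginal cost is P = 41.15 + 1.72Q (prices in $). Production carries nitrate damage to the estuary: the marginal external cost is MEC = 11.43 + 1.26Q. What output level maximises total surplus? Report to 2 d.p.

Q* = 3.85

Social marginal cost = private MC + MEC = 52.58 + 2.98Q.
Set SMC = demand: 52.58 + 2.98Q = 74.85 - 2.81Q → Q* = 3.8463.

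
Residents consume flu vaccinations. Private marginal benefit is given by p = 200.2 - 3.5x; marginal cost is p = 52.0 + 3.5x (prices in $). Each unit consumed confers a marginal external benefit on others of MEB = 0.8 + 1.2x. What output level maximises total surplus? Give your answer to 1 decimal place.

Social marginal benefit = demand + MEB = 201.0 - 2.3x.
Set SMB = MC: 201.0 - 2.3x = 52.0 + 3.5x → x* = 25.6897.

x* = 25.7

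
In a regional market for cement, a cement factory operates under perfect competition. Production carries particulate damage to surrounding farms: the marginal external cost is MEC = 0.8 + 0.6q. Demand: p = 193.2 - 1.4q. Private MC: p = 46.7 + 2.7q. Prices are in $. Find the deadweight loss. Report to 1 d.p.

DWL = $52.6

Market equilibrium (private): 46.7 + 2.7q = 193.2 - 1.4q → q_m = 35.7317.
Social marginal cost = private MC + MEC = 47.5 + 3.3q.
Set SMC = demand: 47.5 + 3.3q = 193.2 - 1.4q → q* = 31.0000.
The loss is the area between SMC and demand from q* to q_m; with linear curves that's a triangle of height MEC(q_m).
DWL = ½ × 4.7317 × 22.2390 = 52.6141.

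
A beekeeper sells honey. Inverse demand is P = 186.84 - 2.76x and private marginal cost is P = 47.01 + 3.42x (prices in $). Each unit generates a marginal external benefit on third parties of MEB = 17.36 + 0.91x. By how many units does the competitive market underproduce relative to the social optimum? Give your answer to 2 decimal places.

7.20 units

Market equilibrium (private): 47.01 + 3.42x = 186.84 - 2.76x → x_m = 22.6262.
Social marginal cost = private MC − MEB = 29.65 + 2.51x.
Set SMC = demand: 29.65 + 2.51x = 186.84 - 2.76x → x* = 29.8273.
Gap = |22.6262 − 29.8273| = 7.2011.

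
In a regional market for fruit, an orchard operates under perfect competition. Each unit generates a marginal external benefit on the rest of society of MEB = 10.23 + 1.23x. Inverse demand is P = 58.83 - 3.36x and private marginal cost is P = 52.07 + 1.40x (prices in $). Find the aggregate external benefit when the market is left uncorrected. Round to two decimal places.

$15.77

Market equilibrium (private): 52.07 + 1.40x = 58.83 - 3.36x → x_m = 1.4202.
Total external benefit = ∫₀^{x_m} (10.23 + 1.23x) dx = 10.23×1.4202 + ½×1.23×1.4202² = 15.7691.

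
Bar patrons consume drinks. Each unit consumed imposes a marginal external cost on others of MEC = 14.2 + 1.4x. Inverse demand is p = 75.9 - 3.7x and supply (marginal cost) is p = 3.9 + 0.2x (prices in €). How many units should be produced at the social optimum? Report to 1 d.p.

Social marginal benefit = demand − MEC = 61.7 - 5.1x.
Set SMB = MC: 61.7 - 5.1x = 3.9 + 0.2x → x* = 10.9057.

x* = 10.9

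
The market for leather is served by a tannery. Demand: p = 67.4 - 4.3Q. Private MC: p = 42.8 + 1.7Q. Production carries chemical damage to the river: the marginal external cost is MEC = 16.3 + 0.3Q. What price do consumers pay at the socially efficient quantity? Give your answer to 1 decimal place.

Social marginal cost = private MC + MEC = 59.1 + 2.0Q.
Set SMC = demand: 59.1 + 2.0Q = 67.4 - 4.3Q → Q* = 1.3175.
Consumer price on the demand curve at Q*: 67.4 − 4.3×1.3175 = 61.7348.

P = 61.7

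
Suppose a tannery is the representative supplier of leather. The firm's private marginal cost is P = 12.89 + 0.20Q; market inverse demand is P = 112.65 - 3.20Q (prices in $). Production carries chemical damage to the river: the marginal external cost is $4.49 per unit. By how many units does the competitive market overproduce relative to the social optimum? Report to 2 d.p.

1.32 units

Market equilibrium (private): 12.89 + 0.20Q = 112.65 - 3.20Q → Q_m = 29.3412.
Social marginal cost = private MC + MEC = 17.38 + 0.20Q.
Set SMC = demand: 17.38 + 0.20Q = 112.65 - 3.20Q → Q* = 28.0206.
Gap = |29.3412 − 28.0206| = 1.3206.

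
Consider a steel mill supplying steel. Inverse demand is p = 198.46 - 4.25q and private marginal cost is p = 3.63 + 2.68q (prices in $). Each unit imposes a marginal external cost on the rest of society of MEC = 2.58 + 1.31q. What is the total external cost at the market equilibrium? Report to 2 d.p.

Market equilibrium (private): 3.63 + 2.68q = 198.46 - 4.25q → q_m = 28.1140.
Total external cost = ∫₀^{q_m} (2.58 + 1.31q) dq = 2.58×28.1140 + ½×1.31×28.1140² = 590.2442.

$590.24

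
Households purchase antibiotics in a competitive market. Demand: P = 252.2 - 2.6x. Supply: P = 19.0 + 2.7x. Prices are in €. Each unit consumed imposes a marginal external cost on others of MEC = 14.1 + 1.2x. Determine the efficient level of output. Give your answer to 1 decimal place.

Social marginal benefit = demand − MEC = 238.1 - 3.8x.
Set SMB = MC: 238.1 - 3.8x = 19.0 + 2.7x → x* = 33.7077.

x* = 33.7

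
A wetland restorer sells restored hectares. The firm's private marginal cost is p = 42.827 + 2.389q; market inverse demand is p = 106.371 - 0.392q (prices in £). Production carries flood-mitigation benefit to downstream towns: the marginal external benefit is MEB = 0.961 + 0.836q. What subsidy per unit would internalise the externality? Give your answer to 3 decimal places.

Social marginal cost = private MC − MEB = 41.866 + 1.553q.
Set SMC = demand: 41.866 + 1.553q = 106.371 - 0.392q → q* = 33.1645.
The Pigouvian subsidy equals MEB at q*: 0.961 + 0.836×33.1645 = 28.6865.

subsidy = £28.687 per unit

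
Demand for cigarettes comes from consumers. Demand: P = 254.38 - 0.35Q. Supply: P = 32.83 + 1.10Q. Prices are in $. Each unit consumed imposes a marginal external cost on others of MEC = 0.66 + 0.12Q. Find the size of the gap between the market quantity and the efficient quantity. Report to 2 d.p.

Market equilibrium (private): 32.83 + 1.10Q = 254.38 - 0.35Q → Q_m = 152.7931.
Social marginal benefit = demand − MEC = 253.72 - 0.47Q.
Set SMB = MC: 253.72 - 0.47Q = 32.83 + 1.10Q → Q* = 140.6943.
Gap = |152.7931 − 140.6943| = 12.0988.

12.10 units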